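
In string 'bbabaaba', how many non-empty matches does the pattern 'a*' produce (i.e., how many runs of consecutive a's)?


Pattern 'a*' matches zero or more a's. We want non-empty runs of consecutive a's.
String: 'bbabaaba'
Walking through the string to find runs of a's:
  Run 1: positions 2-2 -> 'a'
  Run 2: positions 4-5 -> 'aa'
  Run 3: positions 7-7 -> 'a'
Non-empty runs found: ['a', 'aa', 'a']
Count: 3

3


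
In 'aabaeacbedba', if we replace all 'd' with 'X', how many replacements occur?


re.sub('d', 'X', text) replaces every occurrence of 'd' with 'X'.
Text: 'aabaeacbedba'
Scanning for 'd':
  pos 9: 'd' -> replacement #1
Total replacements: 1

1


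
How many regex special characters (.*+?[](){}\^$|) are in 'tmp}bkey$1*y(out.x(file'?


Regex special characters are: . * + ? [ ] ( ) { } \ ^ $ |
Scanning 'tmp}bkey$1*y(out.x(file':
  pos 3: '}' -> SPECIAL
  pos 8: '$' -> SPECIAL
  pos 10: '*' -> SPECIAL
  pos 12: '(' -> SPECIAL
  pos 16: '.' -> SPECIAL
  pos 18: '(' -> SPECIAL
Special chars found: ['}', '$', '*', '(', '.', '(']
Total: 6

6


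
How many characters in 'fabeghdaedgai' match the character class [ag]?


Character class [ag] matches any of: {a, g}
Scanning string 'fabeghdaedgai' character by character:
  pos 0: 'f' -> no
  pos 1: 'a' -> MATCH
  pos 2: 'b' -> no
  pos 3: 'e' -> no
  pos 4: 'g' -> MATCH
  pos 5: 'h' -> no
  pos 6: 'd' -> no
  pos 7: 'a' -> MATCH
  pos 8: 'e' -> no
  pos 9: 'd' -> no
  pos 10: 'g' -> MATCH
  pos 11: 'a' -> MATCH
  pos 12: 'i' -> no
Total matches: 5

5


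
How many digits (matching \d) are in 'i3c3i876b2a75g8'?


\d matches any digit 0-9.
Scanning 'i3c3i876b2a75g8':
  pos 1: '3' -> DIGIT
  pos 3: '3' -> DIGIT
  pos 5: '8' -> DIGIT
  pos 6: '7' -> DIGIT
  pos 7: '6' -> DIGIT
  pos 9: '2' -> DIGIT
  pos 11: '7' -> DIGIT
  pos 12: '5' -> DIGIT
  pos 14: '8' -> DIGIT
Digits found: ['3', '3', '8', '7', '6', '2', '7', '5', '8']
Total: 9

9


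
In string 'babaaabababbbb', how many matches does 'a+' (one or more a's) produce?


Pattern 'a+' matches one or more consecutive a's.
String: 'babaaabababbbb'
Scanning for runs of a:
  Match 1: 'a' (length 1)
  Match 2: 'aaa' (length 3)
  Match 3: 'a' (length 1)
  Match 4: 'a' (length 1)
Total matches: 4

4


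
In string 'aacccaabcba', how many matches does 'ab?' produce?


Pattern 'ab?' matches 'a' optionally followed by 'b'.
String: 'aacccaabcba'
Scanning left to right for 'a' then checking next char:
  Match 1: 'a' (a not followed by b)
  Match 2: 'a' (a not followed by b)
  Match 3: 'a' (a not followed by b)
  Match 4: 'ab' (a followed by b)
  Match 5: 'a' (a not followed by b)
Total matches: 5

5


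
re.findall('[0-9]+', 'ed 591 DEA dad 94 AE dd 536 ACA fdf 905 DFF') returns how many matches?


Pattern '[0-9]+' finds one or more digits.
Text: 'ed 591 DEA dad 94 AE dd 536 ACA fdf 905 DFF'
Scanning for matches:
  Match 1: '591'
  Match 2: '94'
  Match 3: '536'
  Match 4: '905'
Total matches: 4

4


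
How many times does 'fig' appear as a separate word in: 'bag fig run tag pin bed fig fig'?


Scanning each word for exact match 'fig':
  Word 1: 'bag' -> no
  Word 2: 'fig' -> MATCH
  Word 3: 'run' -> no
  Word 4: 'tag' -> no
  Word 5: 'pin' -> no
  Word 6: 'bed' -> no
  Word 7: 'fig' -> MATCH
  Word 8: 'fig' -> MATCH
Total matches: 3

3


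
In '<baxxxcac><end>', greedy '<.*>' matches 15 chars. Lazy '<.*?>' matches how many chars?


Greedy '<.*>' tries to match as MUCH as possible.
Lazy '<.*?>' tries to match as LITTLE as possible.

String: '<baxxxcac><end>'
Greedy '<.*>' starts at first '<' and extends to the LAST '>': '<baxxxcac><end>' (15 chars)
Lazy '<.*?>' starts at first '<' and stops at the FIRST '>': '<baxxxcac>' (10 chars)

10


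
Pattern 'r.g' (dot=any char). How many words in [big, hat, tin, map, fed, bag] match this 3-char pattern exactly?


Pattern 'r.g' means: starts with 'r', any single char, ends with 'g'.
Checking each word (must be exactly 3 chars):
  'big' (len=3): no
  'hat' (len=3): no
  'tin' (len=3): no
  'map' (len=3): no
  'fed' (len=3): no
  'bag' (len=3): no
Matching words: []
Total: 0

0


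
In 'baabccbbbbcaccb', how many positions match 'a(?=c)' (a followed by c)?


Lookahead 'a(?=c)' matches 'a' only when followed by 'c'.
String: 'baabccbbbbcaccb'
Checking each position where char is 'a':
  pos 1: 'a' -> no (next='a')
  pos 2: 'a' -> no (next='b')
  pos 11: 'a' -> MATCH (next='c')
Matching positions: [11]
Count: 1

1


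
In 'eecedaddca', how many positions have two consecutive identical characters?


Looking for consecutive identical characters in 'eecedaddca':
  pos 0-1: 'e' vs 'e' -> MATCH ('ee')
  pos 1-2: 'e' vs 'c' -> different
  pos 2-3: 'c' vs 'e' -> different
  pos 3-4: 'e' vs 'd' -> different
  pos 4-5: 'd' vs 'a' -> different
  pos 5-6: 'a' vs 'd' -> different
  pos 6-7: 'd' vs 'd' -> MATCH ('dd')
  pos 7-8: 'd' vs 'c' -> different
  pos 8-9: 'c' vs 'a' -> different
Consecutive identical pairs: ['ee', 'dd']
Count: 2

2


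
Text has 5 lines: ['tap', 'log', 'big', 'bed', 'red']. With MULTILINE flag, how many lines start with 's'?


With MULTILINE flag, ^ matches the start of each line.
Lines: ['tap', 'log', 'big', 'bed', 'red']
Checking which lines start with 's':
  Line 1: 'tap' -> no
  Line 2: 'log' -> no
  Line 3: 'big' -> no
  Line 4: 'bed' -> no
  Line 5: 'red' -> no
Matching lines: []
Count: 0

0


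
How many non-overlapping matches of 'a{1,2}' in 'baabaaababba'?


Pattern 'a{1,2}' matches between 1 and 2 consecutive a's (greedy).
String: 'baabaaababba'
Finding runs of a's and applying greedy matching:
  Run at pos 1: 'aa' (length 2)
  Run at pos 4: 'aaa' (length 3)
  Run at pos 8: 'a' (length 1)
  Run at pos 11: 'a' (length 1)
Matches: ['aa', 'aa', 'a', 'a', 'a']
Count: 5

5


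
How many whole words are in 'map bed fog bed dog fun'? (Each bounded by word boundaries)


Word boundaries (\b) mark the start/end of each word.
Text: 'map bed fog bed dog fun'
Splitting by whitespace:
  Word 1: 'map'
  Word 2: 'bed'
  Word 3: 'fog'
  Word 4: 'bed'
  Word 5: 'dog'
  Word 6: 'fun'
Total whole words: 6

6


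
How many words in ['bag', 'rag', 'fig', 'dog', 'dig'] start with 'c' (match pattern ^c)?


Pattern ^c anchors to start of word. Check which words begin with 'c':
  'bag' -> no
  'rag' -> no
  'fig' -> no
  'dog' -> no
  'dig' -> no
Matching words: []
Count: 0

0


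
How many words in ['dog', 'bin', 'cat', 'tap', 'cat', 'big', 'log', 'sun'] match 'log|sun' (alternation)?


Alternation 'log|sun' matches either 'log' or 'sun'.
Checking each word:
  'dog' -> no
  'bin' -> no
  'cat' -> no
  'tap' -> no
  'cat' -> no
  'big' -> no
  'log' -> MATCH
  'sun' -> MATCH
Matches: ['log', 'sun']
Count: 2

2


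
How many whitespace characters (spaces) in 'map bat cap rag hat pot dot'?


\s matches whitespace characters (spaces, tabs, etc.).
Text: 'map bat cap rag hat pot dot'
This text has 7 words separated by spaces.
Number of spaces = number of words - 1 = 7 - 1 = 6

6


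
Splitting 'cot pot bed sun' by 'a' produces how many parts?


Splitting by 'a' breaks the string at each occurrence of the separator.
Text: 'cot pot bed sun'
Parts after split:
  Part 1: 'cot pot bed sun'
Total parts: 1

1


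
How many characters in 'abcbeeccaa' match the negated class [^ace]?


Negated class [^ace] matches any char NOT in {a, c, e}
Scanning 'abcbeeccaa':
  pos 0: 'a' -> no (excluded)
  pos 1: 'b' -> MATCH
  pos 2: 'c' -> no (excluded)
  pos 3: 'b' -> MATCH
  pos 4: 'e' -> no (excluded)
  pos 5: 'e' -> no (excluded)
  pos 6: 'c' -> no (excluded)
  pos 7: 'c' -> no (excluded)
  pos 8: 'a' -> no (excluded)
  pos 9: 'a' -> no (excluded)
Total matches: 2

2


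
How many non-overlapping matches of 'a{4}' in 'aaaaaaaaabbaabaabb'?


Pattern 'a{4}' matches exactly 4 consecutive a's (greedy, non-overlapping).
String: 'aaaaaaaaabbaabaabb'
Scanning for runs of a's:
  Run at pos 0: 'aaaaaaaaa' (length 9) -> 2 match(es)
  Run at pos 11: 'aa' (length 2) -> 0 match(es)
  Run at pos 14: 'aa' (length 2) -> 0 match(es)
Matches found: ['aaaa', 'aaaa']
Total: 2

2


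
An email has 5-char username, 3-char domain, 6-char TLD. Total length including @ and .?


An email address has format: username@domain.tld
Username length: 5
'@' character: 1
Domain length: 3
'.' character: 1
TLD length: 6
Total = 5 + 1 + 3 + 1 + 6 = 16

16


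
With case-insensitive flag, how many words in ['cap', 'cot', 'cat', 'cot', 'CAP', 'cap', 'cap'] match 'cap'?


Case-insensitive matching: compare each word's lowercase form to 'cap'.
  'cap' -> lower='cap' -> MATCH
  'cot' -> lower='cot' -> no
  'cat' -> lower='cat' -> no
  'cot' -> lower='cot' -> no
  'CAP' -> lower='cap' -> MATCH
  'cap' -> lower='cap' -> MATCH
  'cap' -> lower='cap' -> MATCH
Matches: ['cap', 'CAP', 'cap', 'cap']
Count: 4

4


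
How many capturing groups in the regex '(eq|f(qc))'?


To count capturing groups, count each '(' that starts a group.
Pattern: '(eq|f(qc))'
Walking through the pattern:
  Position 0: '(' -> group #1
  Position 5: '(' -> group #2
Total capturing groups: 2

2


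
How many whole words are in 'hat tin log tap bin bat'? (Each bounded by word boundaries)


Word boundaries (\b) mark the start/end of each word.
Text: 'hat tin log tap bin bat'
Splitting by whitespace:
  Word 1: 'hat'
  Word 2: 'tin'
  Word 3: 'log'
  Word 4: 'tap'
  Word 5: 'bin'
  Word 6: 'bat'
Total whole words: 6

6


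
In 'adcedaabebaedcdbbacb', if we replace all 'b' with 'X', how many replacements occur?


re.sub('b', 'X', text) replaces every occurrence of 'b' with 'X'.
Text: 'adcedaabebaedcdbbacb'
Scanning for 'b':
  pos 7: 'b' -> replacement #1
  pos 9: 'b' -> replacement #2
  pos 15: 'b' -> replacement #3
  pos 16: 'b' -> replacement #4
  pos 19: 'b' -> replacement #5
Total replacements: 5

5


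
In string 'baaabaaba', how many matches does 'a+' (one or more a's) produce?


Pattern 'a+' matches one or more consecutive a's.
String: 'baaabaaba'
Scanning for runs of a:
  Match 1: 'aaa' (length 3)
  Match 2: 'aa' (length 2)
  Match 3: 'a' (length 1)
Total matches: 3

3


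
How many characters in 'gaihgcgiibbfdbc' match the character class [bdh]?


Character class [bdh] matches any of: {b, d, h}
Scanning string 'gaihgcgiibbfdbc' character by character:
  pos 0: 'g' -> no
  pos 1: 'a' -> no
  pos 2: 'i' -> no
  pos 3: 'h' -> MATCH
  pos 4: 'g' -> no
  pos 5: 'c' -> no
  pos 6: 'g' -> no
  pos 7: 'i' -> no
  pos 8: 'i' -> no
  pos 9: 'b' -> MATCH
  pos 10: 'b' -> MATCH
  pos 11: 'f' -> no
  pos 12: 'd' -> MATCH
  pos 13: 'b' -> MATCH
  pos 14: 'c' -> no
Total matches: 5

5


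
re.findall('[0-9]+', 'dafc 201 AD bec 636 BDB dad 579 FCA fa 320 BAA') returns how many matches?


Pattern '[0-9]+' finds one or more digits.
Text: 'dafc 201 AD bec 636 BDB dad 579 FCA fa 320 BAA'
Scanning for matches:
  Match 1: '201'
  Match 2: '636'
  Match 3: '579'
  Match 4: '320'
Total matches: 4

4


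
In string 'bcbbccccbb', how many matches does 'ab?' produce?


Pattern 'ab?' matches 'a' optionally followed by 'b'.
String: 'bcbbccccbb'
Scanning left to right for 'a' then checking next char:
Total matches: 0

0


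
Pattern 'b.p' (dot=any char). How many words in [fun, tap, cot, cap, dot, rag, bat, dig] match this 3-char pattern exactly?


Pattern 'b.p' means: starts with 'b', any single char, ends with 'p'.
Checking each word (must be exactly 3 chars):
  'fun' (len=3): no
  'tap' (len=3): no
  'cot' (len=3): no
  'cap' (len=3): no
  'dot' (len=3): no
  'rag' (len=3): no
  'bat' (len=3): no
  'dig' (len=3): no
Matching words: []
Total: 0

0


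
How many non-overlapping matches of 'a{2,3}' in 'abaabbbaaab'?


Pattern 'a{2,3}' matches between 2 and 3 consecutive a's (greedy).
String: 'abaabbbaaab'
Finding runs of a's and applying greedy matching:
  Run at pos 0: 'a' (length 1)
  Run at pos 2: 'aa' (length 2)
  Run at pos 7: 'aaa' (length 3)
Matches: ['aa', 'aaa']
Count: 2

2


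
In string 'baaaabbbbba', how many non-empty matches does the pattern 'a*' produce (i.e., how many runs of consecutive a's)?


Pattern 'a*' matches zero or more a's. We want non-empty runs of consecutive a's.
String: 'baaaabbbbba'
Walking through the string to find runs of a's:
  Run 1: positions 1-4 -> 'aaaa'
  Run 2: positions 10-10 -> 'a'
Non-empty runs found: ['aaaa', 'a']
Count: 2

2


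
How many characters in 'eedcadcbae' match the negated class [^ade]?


Negated class [^ade] matches any char NOT in {a, d, e}
Scanning 'eedcadcbae':
  pos 0: 'e' -> no (excluded)
  pos 1: 'e' -> no (excluded)
  pos 2: 'd' -> no (excluded)
  pos 3: 'c' -> MATCH
  pos 4: 'a' -> no (excluded)
  pos 5: 'd' -> no (excluded)
  pos 6: 'c' -> MATCH
  pos 7: 'b' -> MATCH
  pos 8: 'a' -> no (excluded)
  pos 9: 'e' -> no (excluded)
Total matches: 3

3


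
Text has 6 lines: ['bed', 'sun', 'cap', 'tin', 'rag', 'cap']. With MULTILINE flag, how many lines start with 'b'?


With MULTILINE flag, ^ matches the start of each line.
Lines: ['bed', 'sun', 'cap', 'tin', 'rag', 'cap']
Checking which lines start with 'b':
  Line 1: 'bed' -> MATCH
  Line 2: 'sun' -> no
  Line 3: 'cap' -> no
  Line 4: 'tin' -> no
  Line 5: 'rag' -> no
  Line 6: 'cap' -> no
Matching lines: ['bed']
Count: 1

1


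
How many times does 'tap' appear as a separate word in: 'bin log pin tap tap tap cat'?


Scanning each word for exact match 'tap':
  Word 1: 'bin' -> no
  Word 2: 'log' -> no
  Word 3: 'pin' -> no
  Word 4: 'tap' -> MATCH
  Word 5: 'tap' -> MATCH
  Word 6: 'tap' -> MATCH
  Word 7: 'cat' -> no
Total matches: 3

3


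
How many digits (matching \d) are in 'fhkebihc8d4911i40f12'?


\d matches any digit 0-9.
Scanning 'fhkebihc8d4911i40f12':
  pos 8: '8' -> DIGIT
  pos 10: '4' -> DIGIT
  pos 11: '9' -> DIGIT
  pos 12: '1' -> DIGIT
  pos 13: '1' -> DIGIT
  pos 15: '4' -> DIGIT
  pos 16: '0' -> DIGIT
  pos 18: '1' -> DIGIT
  pos 19: '2' -> DIGIT
Digits found: ['8', '4', '9', '1', '1', '4', '0', '1', '2']
Total: 9

9


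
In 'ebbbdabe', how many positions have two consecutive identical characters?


Looking for consecutive identical characters in 'ebbbdabe':
  pos 0-1: 'e' vs 'b' -> different
  pos 1-2: 'b' vs 'b' -> MATCH ('bb')
  pos 2-3: 'b' vs 'b' -> MATCH ('bb')
  pos 3-4: 'b' vs 'd' -> different
  pos 4-5: 'd' vs 'a' -> different
  pos 5-6: 'a' vs 'b' -> different
  pos 6-7: 'b' vs 'e' -> different
Consecutive identical pairs: ['bb', 'bb']
Count: 2

2


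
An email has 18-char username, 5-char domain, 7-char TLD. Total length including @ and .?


An email address has format: username@domain.tld
Username length: 18
'@' character: 1
Domain length: 5
'.' character: 1
TLD length: 7
Total = 18 + 1 + 5 + 1 + 7 = 32

32


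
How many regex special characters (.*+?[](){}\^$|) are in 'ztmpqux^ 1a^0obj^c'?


Regex special characters are: . * + ? [ ] ( ) { } \ ^ $ |
Scanning 'ztmpqux^ 1a^0obj^c':
  pos 7: '^' -> SPECIAL
  pos 11: '^' -> SPECIAL
  pos 16: '^' -> SPECIAL
Special chars found: ['^', '^', '^']
Total: 3

3


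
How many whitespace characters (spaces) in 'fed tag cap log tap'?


\s matches whitespace characters (spaces, tabs, etc.).
Text: 'fed tag cap log tap'
This text has 5 words separated by spaces.
Number of spaces = number of words - 1 = 5 - 1 = 4

4


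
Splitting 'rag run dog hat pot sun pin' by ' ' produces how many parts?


Splitting by ' ' breaks the string at each occurrence of the separator.
Text: 'rag run dog hat pot sun pin'
Parts after split:
  Part 1: 'rag'
  Part 2: 'run'
  Part 3: 'dog'
  Part 4: 'hat'
  Part 5: 'pot'
  Part 6: 'sun'
  Part 7: 'pin'
Total parts: 7

7


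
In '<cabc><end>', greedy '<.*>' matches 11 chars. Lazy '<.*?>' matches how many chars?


Greedy '<.*>' tries to match as MUCH as possible.
Lazy '<.*?>' tries to match as LITTLE as possible.

String: '<cabc><end>'
Greedy '<.*>' starts at first '<' and extends to the LAST '>': '<cabc><end>' (11 chars)
Lazy '<.*?>' starts at first '<' and stops at the FIRST '>': '<cabc>' (6 chars)

6


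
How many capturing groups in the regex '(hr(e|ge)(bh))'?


To count capturing groups, count each '(' that starts a group.
Pattern: '(hr(e|ge)(bh))'
Walking through the pattern:
  Position 0: '(' -> group #1
  Position 3: '(' -> group #2
  Position 9: '(' -> group #3
Total capturing groups: 3

3


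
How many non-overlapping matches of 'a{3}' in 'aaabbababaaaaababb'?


Pattern 'a{3}' matches exactly 3 consecutive a's (greedy, non-overlapping).
String: 'aaabbababaaaaababb'
Scanning for runs of a's:
  Run at pos 0: 'aaa' (length 3) -> 1 match(es)
  Run at pos 5: 'a' (length 1) -> 0 match(es)
  Run at pos 7: 'a' (length 1) -> 0 match(es)
  Run at pos 9: 'aaaaa' (length 5) -> 1 match(es)
  Run at pos 15: 'a' (length 1) -> 0 match(es)
Matches found: ['aaa', 'aaa']
Total: 2

2


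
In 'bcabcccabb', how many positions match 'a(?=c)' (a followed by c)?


Lookahead 'a(?=c)' matches 'a' only when followed by 'c'.
String: 'bcabcccabb'
Checking each position where char is 'a':
  pos 2: 'a' -> no (next='b')
  pos 7: 'a' -> no (next='b')
Matching positions: []
Count: 0

0


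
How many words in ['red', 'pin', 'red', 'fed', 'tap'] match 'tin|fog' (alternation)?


Alternation 'tin|fog' matches either 'tin' or 'fog'.
Checking each word:
  'red' -> no
  'pin' -> no
  'red' -> no
  'fed' -> no
  'tap' -> no
Matches: []
Count: 0

0


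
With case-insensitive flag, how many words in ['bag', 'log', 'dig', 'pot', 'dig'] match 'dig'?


Case-insensitive matching: compare each word's lowercase form to 'dig'.
  'bag' -> lower='bag' -> no
  'log' -> lower='log' -> no
  'dig' -> lower='dig' -> MATCH
  'pot' -> lower='pot' -> no
  'dig' -> lower='dig' -> MATCH
Matches: ['dig', 'dig']
Count: 2

2


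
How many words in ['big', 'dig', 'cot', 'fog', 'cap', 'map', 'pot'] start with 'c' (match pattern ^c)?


Pattern ^c anchors to start of word. Check which words begin with 'c':
  'big' -> no
  'dig' -> no
  'cot' -> MATCH (starts with 'c')
  'fog' -> no
  'cap' -> MATCH (starts with 'c')
  'map' -> no
  'pot' -> no
Matching words: ['cot', 'cap']
Count: 2

2


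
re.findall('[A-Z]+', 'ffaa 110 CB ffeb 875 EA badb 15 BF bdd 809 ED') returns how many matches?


Pattern '[A-Z]+' finds one or more uppercase letters.
Text: 'ffaa 110 CB ffeb 875 EA badb 15 BF bdd 809 ED'
Scanning for matches:
  Match 1: 'CB'
  Match 2: 'EA'
  Match 3: 'BF'
  Match 4: 'ED'
Total matches: 4

4


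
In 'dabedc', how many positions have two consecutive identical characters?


Looking for consecutive identical characters in 'dabedc':
  pos 0-1: 'd' vs 'a' -> different
  pos 1-2: 'a' vs 'b' -> different
  pos 2-3: 'b' vs 'e' -> different
  pos 3-4: 'e' vs 'd' -> different
  pos 4-5: 'd' vs 'c' -> different
Consecutive identical pairs: []
Count: 0

0


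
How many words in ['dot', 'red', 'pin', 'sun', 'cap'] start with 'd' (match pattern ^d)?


Pattern ^d anchors to start of word. Check which words begin with 'd':
  'dot' -> MATCH (starts with 'd')
  'red' -> no
  'pin' -> no
  'sun' -> no
  'cap' -> no
Matching words: ['dot']
Count: 1

1


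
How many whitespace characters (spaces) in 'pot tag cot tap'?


\s matches whitespace characters (spaces, tabs, etc.).
Text: 'pot tag cot tap'
This text has 4 words separated by spaces.
Number of spaces = number of words - 1 = 4 - 1 = 3

3


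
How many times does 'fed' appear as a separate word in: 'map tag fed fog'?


Scanning each word for exact match 'fed':
  Word 1: 'map' -> no
  Word 2: 'tag' -> no
  Word 3: 'fed' -> MATCH
  Word 4: 'fog' -> no
Total matches: 1

1


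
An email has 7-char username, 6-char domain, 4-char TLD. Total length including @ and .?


An email address has format: username@domain.tld
Username length: 7
'@' character: 1
Domain length: 6
'.' character: 1
TLD length: 4
Total = 7 + 1 + 6 + 1 + 4 = 19

19


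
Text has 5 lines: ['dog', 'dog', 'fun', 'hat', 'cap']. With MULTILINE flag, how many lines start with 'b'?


With MULTILINE flag, ^ matches the start of each line.
Lines: ['dog', 'dog', 'fun', 'hat', 'cap']
Checking which lines start with 'b':
  Line 1: 'dog' -> no
  Line 2: 'dog' -> no
  Line 3: 'fun' -> no
  Line 4: 'hat' -> no
  Line 5: 'cap' -> no
Matching lines: []
Count: 0

0


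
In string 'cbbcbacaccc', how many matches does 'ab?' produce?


Pattern 'ab?' matches 'a' optionally followed by 'b'.
String: 'cbbcbacaccc'
Scanning left to right for 'a' then checking next char:
  Match 1: 'a' (a not followed by b)
  Match 2: 'a' (a not followed by b)
Total matches: 2

2


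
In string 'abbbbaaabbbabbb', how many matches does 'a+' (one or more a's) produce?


Pattern 'a+' matches one or more consecutive a's.
String: 'abbbbaaabbbabbb'
Scanning for runs of a:
  Match 1: 'a' (length 1)
  Match 2: 'aaa' (length 3)
  Match 3: 'a' (length 1)
Total matches: 3

3


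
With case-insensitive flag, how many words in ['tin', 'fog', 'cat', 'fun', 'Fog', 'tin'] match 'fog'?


Case-insensitive matching: compare each word's lowercase form to 'fog'.
  'tin' -> lower='tin' -> no
  'fog' -> lower='fog' -> MATCH
  'cat' -> lower='cat' -> no
  'fun' -> lower='fun' -> no
  'Fog' -> lower='fog' -> MATCH
  'tin' -> lower='tin' -> no
Matches: ['fog', 'Fog']
Count: 2

2


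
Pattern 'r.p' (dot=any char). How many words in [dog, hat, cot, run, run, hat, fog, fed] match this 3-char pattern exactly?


Pattern 'r.p' means: starts with 'r', any single char, ends with 'p'.
Checking each word (must be exactly 3 chars):
  'dog' (len=3): no
  'hat' (len=3): no
  'cot' (len=3): no
  'run' (len=3): no
  'run' (len=3): no
  'hat' (len=3): no
  'fog' (len=3): no
  'fed' (len=3): no
Matching words: []
Total: 0

0


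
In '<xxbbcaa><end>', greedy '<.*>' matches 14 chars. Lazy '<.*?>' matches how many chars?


Greedy '<.*>' tries to match as MUCH as possible.
Lazy '<.*?>' tries to match as LITTLE as possible.

String: '<xxbbcaa><end>'
Greedy '<.*>' starts at first '<' and extends to the LAST '>': '<xxbbcaa><end>' (14 chars)
Lazy '<.*?>' starts at first '<' and stops at the FIRST '>': '<xxbbcaa>' (9 chars)

9


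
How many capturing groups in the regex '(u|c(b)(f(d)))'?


To count capturing groups, count each '(' that starts a group.
Pattern: '(u|c(b)(f(d)))'
Walking through the pattern:
  Position 0: '(' -> group #1
  Position 4: '(' -> group #2
  Position 7: '(' -> group #3
  Position 9: '(' -> group #4
Total capturing groups: 4

4


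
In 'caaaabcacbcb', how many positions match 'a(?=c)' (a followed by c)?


Lookahead 'a(?=c)' matches 'a' only when followed by 'c'.
String: 'caaaabcacbcb'
Checking each position where char is 'a':
  pos 1: 'a' -> no (next='a')
  pos 2: 'a' -> no (next='a')
  pos 3: 'a' -> no (next='a')
  pos 4: 'a' -> no (next='b')
  pos 7: 'a' -> MATCH (next='c')
Matching positions: [7]
Count: 1

1


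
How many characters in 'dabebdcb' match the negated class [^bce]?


Negated class [^bce] matches any char NOT in {b, c, e}
Scanning 'dabebdcb':
  pos 0: 'd' -> MATCH
  pos 1: 'a' -> MATCH
  pos 2: 'b' -> no (excluded)
  pos 3: 'e' -> no (excluded)
  pos 4: 'b' -> no (excluded)
  pos 5: 'd' -> MATCH
  pos 6: 'c' -> no (excluded)
  pos 7: 'b' -> no (excluded)
Total matches: 3

3


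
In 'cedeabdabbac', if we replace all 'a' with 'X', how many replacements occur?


re.sub('a', 'X', text) replaces every occurrence of 'a' with 'X'.
Text: 'cedeabdabbac'
Scanning for 'a':
  pos 4: 'a' -> replacement #1
  pos 7: 'a' -> replacement #2
  pos 10: 'a' -> replacement #3
Total replacements: 3

3


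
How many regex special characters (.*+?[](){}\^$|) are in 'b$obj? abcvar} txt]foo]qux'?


Regex special characters are: . * + ? [ ] ( ) { } \ ^ $ |
Scanning 'b$obj? abcvar} txt]foo]qux':
  pos 1: '$' -> SPECIAL
  pos 5: '?' -> SPECIAL
  pos 13: '}' -> SPECIAL
  pos 18: ']' -> SPECIAL
  pos 22: ']' -> SPECIAL
Special chars found: ['$', '?', '}', ']', ']']
Total: 5

5


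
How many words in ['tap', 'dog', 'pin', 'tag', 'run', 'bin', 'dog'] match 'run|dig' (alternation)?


Alternation 'run|dig' matches either 'run' or 'dig'.
Checking each word:
  'tap' -> no
  'dog' -> no
  'pin' -> no
  'tag' -> no
  'run' -> MATCH
  'bin' -> no
  'dog' -> no
Matches: ['run']
Count: 1

1


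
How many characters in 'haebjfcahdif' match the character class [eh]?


Character class [eh] matches any of: {e, h}
Scanning string 'haebjfcahdif' character by character:
  pos 0: 'h' -> MATCH
  pos 1: 'a' -> no
  pos 2: 'e' -> MATCH
  pos 3: 'b' -> no
  pos 4: 'j' -> no
  pos 5: 'f' -> no
  pos 6: 'c' -> no
  pos 7: 'a' -> no
  pos 8: 'h' -> MATCH
  pos 9: 'd' -> no
  pos 10: 'i' -> no
  pos 11: 'f' -> no
Total matches: 3

3


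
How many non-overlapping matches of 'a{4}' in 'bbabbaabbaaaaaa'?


Pattern 'a{4}' matches exactly 4 consecutive a's (greedy, non-overlapping).
String: 'bbabbaabbaaaaaa'
Scanning for runs of a's:
  Run at pos 2: 'a' (length 1) -> 0 match(es)
  Run at pos 5: 'aa' (length 2) -> 0 match(es)
  Run at pos 9: 'aaaaaa' (length 6) -> 1 match(es)
Matches found: ['aaaa']
Total: 1

1


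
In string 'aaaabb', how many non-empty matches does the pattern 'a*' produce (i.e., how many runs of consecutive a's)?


Pattern 'a*' matches zero or more a's. We want non-empty runs of consecutive a's.
String: 'aaaabb'
Walking through the string to find runs of a's:
  Run 1: positions 0-3 -> 'aaaa'
Non-empty runs found: ['aaaa']
Count: 1

1


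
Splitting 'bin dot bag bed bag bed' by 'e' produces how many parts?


Splitting by 'e' breaks the string at each occurrence of the separator.
Text: 'bin dot bag bed bag bed'
Parts after split:
  Part 1: 'bin dot bag b'
  Part 2: 'd bag b'
  Part 3: 'd'
Total parts: 3

3


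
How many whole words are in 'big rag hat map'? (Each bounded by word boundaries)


Word boundaries (\b) mark the start/end of each word.
Text: 'big rag hat map'
Splitting by whitespace:
  Word 1: 'big'
  Word 2: 'rag'
  Word 3: 'hat'
  Word 4: 'map'
Total whole words: 4

4


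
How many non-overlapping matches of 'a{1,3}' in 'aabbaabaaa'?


Pattern 'a{1,3}' matches between 1 and 3 consecutive a's (greedy).
String: 'aabbaabaaa'
Finding runs of a's and applying greedy matching:
  Run at pos 0: 'aa' (length 2)
  Run at pos 4: 'aa' (length 2)
  Run at pos 7: 'aaa' (length 3)
Matches: ['aa', 'aa', 'aaa']
Count: 3

3


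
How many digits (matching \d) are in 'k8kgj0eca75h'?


\d matches any digit 0-9.
Scanning 'k8kgj0eca75h':
  pos 1: '8' -> DIGIT
  pos 5: '0' -> DIGIT
  pos 9: '7' -> DIGIT
  pos 10: '5' -> DIGIT
Digits found: ['8', '0', '7', '5']
Total: 4

4


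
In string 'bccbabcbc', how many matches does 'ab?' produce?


Pattern 'ab?' matches 'a' optionally followed by 'b'.
String: 'bccbabcbc'
Scanning left to right for 'a' then checking next char:
  Match 1: 'ab' (a followed by b)
Total matches: 1

1


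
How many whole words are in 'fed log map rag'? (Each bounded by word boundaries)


Word boundaries (\b) mark the start/end of each word.
Text: 'fed log map rag'
Splitting by whitespace:
  Word 1: 'fed'
  Word 2: 'log'
  Word 3: 'map'
  Word 4: 'rag'
Total whole words: 4

4


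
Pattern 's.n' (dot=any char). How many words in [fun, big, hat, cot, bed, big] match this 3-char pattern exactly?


Pattern 's.n' means: starts with 's', any single char, ends with 'n'.
Checking each word (must be exactly 3 chars):
  'fun' (len=3): no
  'big' (len=3): no
  'hat' (len=3): no
  'cot' (len=3): no
  'bed' (len=3): no
  'big' (len=3): no
Matching words: []
Total: 0

0


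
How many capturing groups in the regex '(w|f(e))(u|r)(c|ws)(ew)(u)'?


To count capturing groups, count each '(' that starts a group.
Pattern: '(w|f(e))(u|r)(c|ws)(ew)(u)'
Walking through the pattern:
  Position 0: '(' -> group #1
  Position 4: '(' -> group #2
  Position 8: '(' -> group #3
  Position 13: '(' -> group #4
  Position 19: '(' -> group #5
  Position 23: '(' -> group #6
Total capturing groups: 6

6


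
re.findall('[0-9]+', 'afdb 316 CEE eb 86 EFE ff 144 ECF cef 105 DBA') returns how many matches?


Pattern '[0-9]+' finds one or more digits.
Text: 'afdb 316 CEE eb 86 EFE ff 144 ECF cef 105 DBA'
Scanning for matches:
  Match 1: '316'
  Match 2: '86'
  Match 3: '144'
  Match 4: '105'
Total matches: 4

4


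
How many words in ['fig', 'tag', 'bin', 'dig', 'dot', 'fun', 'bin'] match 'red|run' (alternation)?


Alternation 'red|run' matches either 'red' or 'run'.
Checking each word:
  'fig' -> no
  'tag' -> no
  'bin' -> no
  'dig' -> no
  'dot' -> no
  'fun' -> no
  'bin' -> no
Matches: []
Count: 0

0


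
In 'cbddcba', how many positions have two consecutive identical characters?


Looking for consecutive identical characters in 'cbddcba':
  pos 0-1: 'c' vs 'b' -> different
  pos 1-2: 'b' vs 'd' -> different
  pos 2-3: 'd' vs 'd' -> MATCH ('dd')
  pos 3-4: 'd' vs 'c' -> different
  pos 4-5: 'c' vs 'b' -> different
  pos 5-6: 'b' vs 'a' -> different
Consecutive identical pairs: ['dd']
Count: 1

1


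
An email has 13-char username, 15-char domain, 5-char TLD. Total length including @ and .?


An email address has format: username@domain.tld
Username length: 13
'@' character: 1
Domain length: 15
'.' character: 1
TLD length: 5
Total = 13 + 1 + 15 + 1 + 5 = 35

35


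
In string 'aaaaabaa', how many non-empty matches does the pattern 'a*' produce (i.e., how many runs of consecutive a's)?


Pattern 'a*' matches zero or more a's. We want non-empty runs of consecutive a's.
String: 'aaaaabaa'
Walking through the string to find runs of a's:
  Run 1: positions 0-4 -> 'aaaaa'
  Run 2: positions 6-7 -> 'aa'
Non-empty runs found: ['aaaaa', 'aa']
Count: 2

2


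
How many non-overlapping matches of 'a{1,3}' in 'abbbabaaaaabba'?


Pattern 'a{1,3}' matches between 1 and 3 consecutive a's (greedy).
String: 'abbbabaaaaabba'
Finding runs of a's and applying greedy matching:
  Run at pos 0: 'a' (length 1)
  Run at pos 4: 'a' (length 1)
  Run at pos 6: 'aaaaa' (length 5)
  Run at pos 13: 'a' (length 1)
Matches: ['a', 'a', 'aaa', 'aa', 'a']
Count: 5

5


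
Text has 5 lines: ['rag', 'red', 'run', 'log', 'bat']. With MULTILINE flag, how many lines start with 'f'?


With MULTILINE flag, ^ matches the start of each line.
Lines: ['rag', 'red', 'run', 'log', 'bat']
Checking which lines start with 'f':
  Line 1: 'rag' -> no
  Line 2: 'red' -> no
  Line 3: 'run' -> no
  Line 4: 'log' -> no
  Line 5: 'bat' -> no
Matching lines: []
Count: 0

0


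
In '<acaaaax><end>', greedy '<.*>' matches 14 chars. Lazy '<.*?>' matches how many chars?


Greedy '<.*>' tries to match as MUCH as possible.
Lazy '<.*?>' tries to match as LITTLE as possible.

String: '<acaaaax><end>'
Greedy '<.*>' starts at first '<' and extends to the LAST '>': '<acaaaax><end>' (14 chars)
Lazy '<.*?>' starts at first '<' and stops at the FIRST '>': '<acaaaax>' (9 chars)

9


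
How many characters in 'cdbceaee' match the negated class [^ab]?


Negated class [^ab] matches any char NOT in {a, b}
Scanning 'cdbceaee':
  pos 0: 'c' -> MATCH
  pos 1: 'd' -> MATCH
  pos 2: 'b' -> no (excluded)
  pos 3: 'c' -> MATCH
  pos 4: 'e' -> MATCH
  pos 5: 'a' -> no (excluded)
  pos 6: 'e' -> MATCH
  pos 7: 'e' -> MATCH
Total matches: 6

6


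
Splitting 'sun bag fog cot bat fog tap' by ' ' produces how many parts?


Splitting by ' ' breaks the string at each occurrence of the separator.
Text: 'sun bag fog cot bat fog tap'
Parts after split:
  Part 1: 'sun'
  Part 2: 'bag'
  Part 3: 'fog'
  Part 4: 'cot'
  Part 5: 'bat'
  Part 6: 'fog'
  Part 7: 'tap'
Total parts: 7

7


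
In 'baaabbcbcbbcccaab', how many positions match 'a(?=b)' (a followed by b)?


Lookahead 'a(?=b)' matches 'a' only when followed by 'b'.
String: 'baaabbcbcbbcccaab'
Checking each position where char is 'a':
  pos 1: 'a' -> no (next='a')
  pos 2: 'a' -> no (next='a')
  pos 3: 'a' -> MATCH (next='b')
  pos 14: 'a' -> no (next='a')
  pos 15: 'a' -> MATCH (next='b')
Matching positions: [3, 15]
Count: 2

2


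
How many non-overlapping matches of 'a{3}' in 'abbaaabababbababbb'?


Pattern 'a{3}' matches exactly 3 consecutive a's (greedy, non-overlapping).
String: 'abbaaabababbababbb'
Scanning for runs of a's:
  Run at pos 0: 'a' (length 1) -> 0 match(es)
  Run at pos 3: 'aaa' (length 3) -> 1 match(es)
  Run at pos 7: 'a' (length 1) -> 0 match(es)
  Run at pos 9: 'a' (length 1) -> 0 match(es)
  Run at pos 12: 'a' (length 1) -> 0 match(es)
  Run at pos 14: 'a' (length 1) -> 0 match(es)
Matches found: ['aaa']
Total: 1

1


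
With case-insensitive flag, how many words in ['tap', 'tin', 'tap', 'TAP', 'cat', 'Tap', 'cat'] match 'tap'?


Case-insensitive matching: compare each word's lowercase form to 'tap'.
  'tap' -> lower='tap' -> MATCH
  'tin' -> lower='tin' -> no
  'tap' -> lower='tap' -> MATCH
  'TAP' -> lower='tap' -> MATCH
  'cat' -> lower='cat' -> no
  'Tap' -> lower='tap' -> MATCH
  'cat' -> lower='cat' -> no
Matches: ['tap', 'tap', 'TAP', 'Tap']
Count: 4

4


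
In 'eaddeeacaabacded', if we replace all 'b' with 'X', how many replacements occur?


re.sub('b', 'X', text) replaces every occurrence of 'b' with 'X'.
Text: 'eaddeeacaabacded'
Scanning for 'b':
  pos 10: 'b' -> replacement #1
Total replacements: 1

1


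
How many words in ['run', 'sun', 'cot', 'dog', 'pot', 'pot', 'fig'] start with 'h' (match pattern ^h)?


Pattern ^h anchors to start of word. Check which words begin with 'h':
  'run' -> no
  'sun' -> no
  'cot' -> no
  'dog' -> no
  'pot' -> no
  'pot' -> no
  'fig' -> no
Matching words: []
Count: 0

0


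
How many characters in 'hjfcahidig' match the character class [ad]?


Character class [ad] matches any of: {a, d}
Scanning string 'hjfcahidig' character by character:
  pos 0: 'h' -> no
  pos 1: 'j' -> no
  pos 2: 'f' -> no
  pos 3: 'c' -> no
  pos 4: 'a' -> MATCH
  pos 5: 'h' -> no
  pos 6: 'i' -> no
  pos 7: 'd' -> MATCH
  pos 8: 'i' -> no
  pos 9: 'g' -> no
Total matches: 2

2


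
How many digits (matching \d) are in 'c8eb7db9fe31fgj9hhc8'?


\d matches any digit 0-9.
Scanning 'c8eb7db9fe31fgj9hhc8':
  pos 1: '8' -> DIGIT
  pos 4: '7' -> DIGIT
  pos 7: '9' -> DIGIT
  pos 10: '3' -> DIGIT
  pos 11: '1' -> DIGIT
  pos 15: '9' -> DIGIT
  pos 19: '8' -> DIGIT
Digits found: ['8', '7', '9', '3', '1', '9', '8']
Total: 7

7


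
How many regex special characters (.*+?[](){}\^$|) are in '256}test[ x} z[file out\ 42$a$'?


Regex special characters are: . * + ? [ ] ( ) { } \ ^ $ |
Scanning '256}test[ x} z[file out\ 42$a$':
  pos 3: '}' -> SPECIAL
  pos 8: '[' -> SPECIAL
  pos 11: '}' -> SPECIAL
  pos 14: '[' -> SPECIAL
  pos 23: '\' -> SPECIAL
  pos 27: '$' -> SPECIAL
  pos 29: '$' -> SPECIAL
Special chars found: ['}', '[', '}', '[', '\\', '$', '$']
Total: 7

7


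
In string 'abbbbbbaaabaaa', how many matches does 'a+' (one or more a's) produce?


Pattern 'a+' matches one or more consecutive a's.
String: 'abbbbbbaaabaaa'
Scanning for runs of a:
  Match 1: 'a' (length 1)
  Match 2: 'aaa' (length 3)
  Match 3: 'aaa' (length 3)
Total matches: 3

3


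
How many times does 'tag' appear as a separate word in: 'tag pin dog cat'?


Scanning each word for exact match 'tag':
  Word 1: 'tag' -> MATCH
  Word 2: 'pin' -> no
  Word 3: 'dog' -> no
  Word 4: 'cat' -> no
Total matches: 1

1


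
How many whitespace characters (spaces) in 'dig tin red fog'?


\s matches whitespace characters (spaces, tabs, etc.).
Text: 'dig tin red fog'
This text has 4 words separated by spaces.
Number of spaces = number of words - 1 = 4 - 1 = 3

3


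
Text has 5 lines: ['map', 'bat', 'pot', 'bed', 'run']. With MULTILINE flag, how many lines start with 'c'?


With MULTILINE flag, ^ matches the start of each line.
Lines: ['map', 'bat', 'pot', 'bed', 'run']
Checking which lines start with 'c':
  Line 1: 'map' -> no
  Line 2: 'bat' -> no
  Line 3: 'pot' -> no
  Line 4: 'bed' -> no
  Line 5: 'run' -> no
Matching lines: []
Count: 0

0


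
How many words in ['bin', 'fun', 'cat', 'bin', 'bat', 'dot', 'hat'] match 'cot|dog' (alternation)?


Alternation 'cot|dog' matches either 'cot' or 'dog'.
Checking each word:
  'bin' -> no
  'fun' -> no
  'cat' -> no
  'bin' -> no
  'bat' -> no
  'dot' -> no
  'hat' -> no
Matches: []
Count: 0

0


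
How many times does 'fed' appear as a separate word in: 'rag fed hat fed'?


Scanning each word for exact match 'fed':
  Word 1: 'rag' -> no
  Word 2: 'fed' -> MATCH
  Word 3: 'hat' -> no
  Word 4: 'fed' -> MATCH
Total matches: 2

2


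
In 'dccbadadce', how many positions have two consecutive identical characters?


Looking for consecutive identical characters in 'dccbadadce':
  pos 0-1: 'd' vs 'c' -> different
  pos 1-2: 'c' vs 'c' -> MATCH ('cc')
  pos 2-3: 'c' vs 'b' -> different
  pos 3-4: 'b' vs 'a' -> different
  pos 4-5: 'a' vs 'd' -> different
  pos 5-6: 'd' vs 'a' -> different
  pos 6-7: 'a' vs 'd' -> different
  pos 7-8: 'd' vs 'c' -> different
  pos 8-9: 'c' vs 'e' -> different
Consecutive identical pairs: ['cc']
Count: 1

1


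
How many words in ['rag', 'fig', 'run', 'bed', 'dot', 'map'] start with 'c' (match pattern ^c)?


Pattern ^c anchors to start of word. Check which words begin with 'c':
  'rag' -> no
  'fig' -> no
  'run' -> no
  'bed' -> no
  'dot' -> no
  'map' -> no
Matching words: []
Count: 0

0


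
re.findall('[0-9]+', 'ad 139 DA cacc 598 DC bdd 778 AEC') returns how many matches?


Pattern '[0-9]+' finds one or more digits.
Text: 'ad 139 DA cacc 598 DC bdd 778 AEC'
Scanning for matches:
  Match 1: '139'
  Match 2: '598'
  Match 3: '778'
Total matches: 3

3


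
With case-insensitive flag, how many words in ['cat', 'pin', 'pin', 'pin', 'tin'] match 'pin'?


Case-insensitive matching: compare each word's lowercase form to 'pin'.
  'cat' -> lower='cat' -> no
  'pin' -> lower='pin' -> MATCH
  'pin' -> lower='pin' -> MATCH
  'pin' -> lower='pin' -> MATCH
  'tin' -> lower='tin' -> no
Matches: ['pin', 'pin', 'pin']
Count: 3

3


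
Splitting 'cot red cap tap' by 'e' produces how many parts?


Splitting by 'e' breaks the string at each occurrence of the separator.
Text: 'cot red cap tap'
Parts after split:
  Part 1: 'cot r'
  Part 2: 'd cap tap'
Total parts: 2

2


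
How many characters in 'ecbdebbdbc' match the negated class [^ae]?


Negated class [^ae] matches any char NOT in {a, e}
Scanning 'ecbdebbdbc':
  pos 0: 'e' -> no (excluded)
  pos 1: 'c' -> MATCH
  pos 2: 'b' -> MATCH
  pos 3: 'd' -> MATCH
  pos 4: 'e' -> no (excluded)
  pos 5: 'b' -> MATCH
  pos 6: 'b' -> MATCH
  pos 7: 'd' -> MATCH
  pos 8: 'b' -> MATCH
  pos 9: 'c' -> MATCH
Total matches: 8

8


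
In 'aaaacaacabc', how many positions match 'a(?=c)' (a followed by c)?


Lookahead 'a(?=c)' matches 'a' only when followed by 'c'.
String: 'aaaacaacabc'
Checking each position where char is 'a':
  pos 0: 'a' -> no (next='a')
  pos 1: 'a' -> no (next='a')
  pos 2: 'a' -> no (next='a')
  pos 3: 'a' -> MATCH (next='c')
  pos 5: 'a' -> no (next='a')
  pos 6: 'a' -> MATCH (next='c')
  pos 8: 'a' -> no (next='b')
Matching positions: [3, 6]
Count: 2

2


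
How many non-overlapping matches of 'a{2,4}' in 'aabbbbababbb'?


Pattern 'a{2,4}' matches between 2 and 4 consecutive a's (greedy).
String: 'aabbbbababbb'
Finding runs of a's and applying greedy matching:
  Run at pos 0: 'aa' (length 2)
  Run at pos 6: 'a' (length 1)
  Run at pos 8: 'a' (length 1)
Matches: ['aa']
Count: 1

1


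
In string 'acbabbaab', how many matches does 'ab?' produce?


Pattern 'ab?' matches 'a' optionally followed by 'b'.
String: 'acbabbaab'
Scanning left to right for 'a' then checking next char:
  Match 1: 'a' (a not followed by b)
  Match 2: 'ab' (a followed by b)
  Match 3: 'a' (a not followed by b)
  Match 4: 'ab' (a followed by b)
Total matches: 4

4


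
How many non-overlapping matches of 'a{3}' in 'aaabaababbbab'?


Pattern 'a{3}' matches exactly 3 consecutive a's (greedy, non-overlapping).
String: 'aaabaababbbab'
Scanning for runs of a's:
  Run at pos 0: 'aaa' (length 3) -> 1 match(es)
  Run at pos 4: 'aa' (length 2) -> 0 match(es)
  Run at pos 7: 'a' (length 1) -> 0 match(es)
  Run at pos 11: 'a' (length 1) -> 0 match(es)
Matches found: ['aaa']
Total: 1

1
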